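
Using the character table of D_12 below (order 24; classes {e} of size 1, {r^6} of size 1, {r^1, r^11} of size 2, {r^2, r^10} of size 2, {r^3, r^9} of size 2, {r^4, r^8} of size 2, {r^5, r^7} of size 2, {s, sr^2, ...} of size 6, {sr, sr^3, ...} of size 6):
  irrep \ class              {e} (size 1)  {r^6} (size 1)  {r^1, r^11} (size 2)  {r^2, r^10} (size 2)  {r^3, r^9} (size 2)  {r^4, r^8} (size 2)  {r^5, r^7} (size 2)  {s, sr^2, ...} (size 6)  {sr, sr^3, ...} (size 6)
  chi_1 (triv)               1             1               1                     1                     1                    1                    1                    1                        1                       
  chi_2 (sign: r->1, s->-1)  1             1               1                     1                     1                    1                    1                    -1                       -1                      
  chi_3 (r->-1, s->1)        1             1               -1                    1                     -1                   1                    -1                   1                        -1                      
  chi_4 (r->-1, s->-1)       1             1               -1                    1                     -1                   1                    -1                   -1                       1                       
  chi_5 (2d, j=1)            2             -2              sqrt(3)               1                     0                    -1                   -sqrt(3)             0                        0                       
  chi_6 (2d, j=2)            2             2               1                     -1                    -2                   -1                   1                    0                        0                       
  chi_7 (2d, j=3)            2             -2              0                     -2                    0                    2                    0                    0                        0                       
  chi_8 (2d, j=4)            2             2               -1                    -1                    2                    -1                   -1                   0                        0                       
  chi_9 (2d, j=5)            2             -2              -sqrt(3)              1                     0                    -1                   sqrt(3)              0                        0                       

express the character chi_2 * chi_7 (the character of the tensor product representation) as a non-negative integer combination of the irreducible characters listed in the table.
chi_2 tensor chi_7 = chi_7 (all other irreducibles have multiplicity 0).

Derivation: The character of a tensor product is the pointwise product (chi_2 * chi_7)(C) = chi_2(C) * chi_7(C):
  {e}: (1)*(2), {r^6}: (1)*(-2), {r^1, r^11}: (1)*(0), {r^2, r^10}: (1)*(-2), {r^3, r^9}: (1)*(0), {r^4, r^8}: (1)*(2), {r^5, r^7}: (1)*(0), {s, sr^2, ...}: (-1)*(0), {sr, sr^3, ...}: (-1)*(0)
so (chi_2 * chi_7) takes values
  {e} -> 2, {r^6} -> -2, {r^1, r^11} -> 0, {r^2, r^10} -> -2, {r^3, r^9} -> 0, {r^4, r^8} -> 2, {r^5, r^7} -> 0, {s, sr^2, ...} -> 0, {sr, sr^3, ...} -> 0.
Now take the inner product of this character with each irreducible chi from the table, <chi_2*chi_7, chi> = (1/24) sum_C |C| (chi_2*chi_7)(C) conj(chi(C)):
  <chi_2*chi_7, chi_1> = (1/24)[1*(2)*conj(1) + 1*(-2)*conj(1) + 2*(0)*conj(1) + 2*(-2)*conj(1) + 2*(0)*conj(1) + 2*(2)*conj(1) + 2*(0)*conj(1) + 6*(0)*conj(1) + 6*(0)*conj(1)]
      = (1/24)[(2) + (-2) + (0) + (-4) + (0) + (4) + (0) + (0) + (0)] = 0/24 = 0
  <chi_2*chi_7, chi_2> = (1/24)[1*(2)*conj(1) + 1*(-2)*conj(1) + 2*(0)*conj(1) + 2*(-2)*conj(1) + 2*(0)*conj(1) + 2*(2)*conj(1) + 2*(0)*conj(1) + 6*(0)*conj(-1) + 6*(0)*conj(-1)]
      = (1/24)[(2) + (-2) + (0) + (-4) + (0) + (4) + (0) + (0) + (0)] = 0/24 = 0
  <chi_2*chi_7, chi_3> = (1/24)[1*(2)*conj(1) + 1*(-2)*conj(1) + 2*(0)*conj(-1) + 2*(-2)*conj(1) + 2*(0)*conj(-1) + 2*(2)*conj(1) + 2*(0)*conj(-1) + 6*(0)*conj(1) + 6*(0)*conj(-1)]
      = (1/24)[(2) + (-2) + (0) + (-4) + (0) + (4) + (0) + (0) + (0)] = 0/24 = 0
  <chi_2*chi_7, chi_4> = (1/24)[1*(2)*conj(1) + 1*(-2)*conj(1) + 2*(0)*conj(-1) + 2*(-2)*conj(1) + 2*(0)*conj(-1) + 2*(2)*conj(1) + 2*(0)*conj(-1) + 6*(0)*conj(-1) + 6*(0)*conj(1)]
      = (1/24)[(2) + (-2) + (0) + (-4) + (0) + (4) + (0) + (0) + (0)] = 0/24 = 0
  <chi_2*chi_7, chi_5> = (1/24)[1*(2)*conj(2) + 1*(-2)*conj(-2) + 2*(0)*conj(sqrt(3)) + 2*(-2)*conj(1) + 2*(0)*conj(0) + 2*(2)*conj(-1) + 2*(0)*conj(-sqrt(3)) + 6*(0)*conj(0) + 6*(0)*conj(0)]
      = (1/24)[(4) + (4) + (0) + (-4) + (0) + (-4) + (0) + (0) + (0)] = 0/24 = 0
  <chi_2*chi_7, chi_6> = (1/24)[1*(2)*conj(2) + 1*(-2)*conj(2) + 2*(0)*conj(1) + 2*(-2)*conj(-1) + 2*(0)*conj(-2) + 2*(2)*conj(-1) + 2*(0)*conj(1) + 6*(0)*conj(0) + 6*(0)*conj(0)]
      = (1/24)[(4) + (-4) + (0) + (4) + (0) + (-4) + (0) + (0) + (0)] = 0/24 = 0
  <chi_2*chi_7, chi_7> = (1/24)[1*(2)*conj(2) + 1*(-2)*conj(-2) + 2*(0)*conj(0) + 2*(-2)*conj(-2) + 2*(0)*conj(0) + 2*(2)*conj(2) + 2*(0)*conj(0) + 6*(0)*conj(0) + 6*(0)*conj(0)]
      = (1/24)[(4) + (4) + (0) + (8) + (0) + (8) + (0) + (0) + (0)] = 24/24 = 1
  <chi_2*chi_7, chi_8> = (1/24)[1*(2)*conj(2) + 1*(-2)*conj(2) + 2*(0)*conj(-1) + 2*(-2)*conj(-1) + 2*(0)*conj(2) + 2*(2)*conj(-1) + 2*(0)*conj(-1) + 6*(0)*conj(0) + 6*(0)*conj(0)]
      = (1/24)[(4) + (-4) + (0) + (4) + (0) + (-4) + (0) + (0) + (0)] = 0/24 = 0
  <chi_2*chi_7, chi_9> = (1/24)[1*(2)*conj(2) + 1*(-2)*conj(-2) + 2*(0)*conj(-sqrt(3)) + 2*(-2)*conj(1) + 2*(0)*conj(0) + 2*(2)*conj(-1) + 2*(0)*conj(sqrt(3)) + 6*(0)*conj(0) + 6*(0)*conj(0)]
      = (1/24)[(4) + (4) + (0) + (-4) + (0) + (-4) + (0) + (0) + (0)] = 0/24 = 0
Hence the multiplicities are chi_7: 1. Dimension check: dim(chi_2)*dim(chi_7) = 1*2 = 2 and sum (mult * dim) = 1*2 = 2.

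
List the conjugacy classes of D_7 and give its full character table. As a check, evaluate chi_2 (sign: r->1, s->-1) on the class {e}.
Conjugacy classes: {e} of size 1, {r^1, r^6} of size 2, {r^2, r^5} of size 2, {r^3, r^4} of size 2, {s, sr, ..., sr^6} of size 7.
Character table:
  irrep \ class              {e} (size 1)  {r^1, r^6} (size 2)  {r^2, r^5} (size 2)  {r^3, r^4} (size 2)  {s, sr, ..., sr^6} (size 7)
  chi_1 (triv)               1             1                    1                    1                    1                          
  chi_2 (sign: r->1, s->-1)  1             1                    1                    1                    -1                         
  chi_3 (2d, j=1)            2             2*cos(2*pi/7)        -2*cos(3*pi/7)       -2*cos(pi/7)         0                          
  chi_4 (2d, j=2)            2             -2*cos(3*pi/7)       -2*cos(pi/7)         2*cos(2*pi/7)        0                          
  chi_5 (2d, j=3)            2             -2*cos(pi/7)         2*cos(2*pi/7)        -2*cos(3*pi/7)       0                          

Spot check: chi_2 (sign: r->1, s->-1) on {e} = 1.

Proof sketch: D_7 has order 2*7 = 14 with 5 conjugacy classes, hence 5 irreducibles. Sum of squared dims 1 + 1 + 4 + 4 + 4 = 14 = |G|. Linear characters come from the abelianisation; the 2-dimensional irreps have character r^k -> 2*cos(2*pi*j*k/7), reflections -> 0.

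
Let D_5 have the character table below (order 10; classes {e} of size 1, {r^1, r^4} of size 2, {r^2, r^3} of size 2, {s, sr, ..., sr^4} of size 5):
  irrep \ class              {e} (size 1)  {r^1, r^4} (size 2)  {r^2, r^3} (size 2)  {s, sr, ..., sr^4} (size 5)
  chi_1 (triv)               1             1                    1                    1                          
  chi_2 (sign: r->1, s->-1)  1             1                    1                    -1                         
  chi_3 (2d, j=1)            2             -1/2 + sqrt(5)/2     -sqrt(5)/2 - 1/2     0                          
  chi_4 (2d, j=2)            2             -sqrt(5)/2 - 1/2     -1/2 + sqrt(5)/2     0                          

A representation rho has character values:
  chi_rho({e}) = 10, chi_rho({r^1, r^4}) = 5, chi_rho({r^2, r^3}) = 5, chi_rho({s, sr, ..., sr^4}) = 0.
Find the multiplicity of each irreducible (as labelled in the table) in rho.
Multiplicities: chi_1: 3, chi_2: 3, chi_3: 1, chi_4: 1.

Use <chi_rho, chi> = (1/|G|) sum_C |C| * chi_rho(C) * conj(chi(C)) with |G| = 10 for each irreducible chi in the table:
  <chi_rho, chi_1> = (1/10)[1*(10)*conj(1) + 2*(5)*conj(1) + 2*(5)*conj(1) + 5*(0)*conj(1)]
      = (1/10)[(10) + (10) + (10) + (0)] = 30/10 = 3
  <chi_rho, chi_2> = (1/10)[1*(10)*conj(1) + 2*(5)*conj(1) + 2*(5)*conj(1) + 5*(0)*conj(-1)]
      = (1/10)[(10) + (10) + (10) + (0)] = 30/10 = 3
  <chi_rho, chi_3> = (1/10)[1*(10)*conj(2) + 2*(5)*conj(-1/2 + sqrt(5)/2) + 2*(5)*conj(-sqrt(5)/2 - 1/2) + 5*(0)*conj(0)]
      = (1/10)[(20) + (-5 + 5*sqrt(5)) + (-5*sqrt(5) - 5) + (0)] = 10/10 = 1
  <chi_rho, chi_4> = (1/10)[1*(10)*conj(2) + 2*(5)*conj(-sqrt(5)/2 - 1/2) + 2*(5)*conj(-1/2 + sqrt(5)/2) + 5*(0)*conj(0)]
      = (1/10)[(20) + (-5*sqrt(5) - 5) + (-5 + 5*sqrt(5)) + (0)] = 10/10 = 1
Dimension check: dim(rho) = sum (mult * dim) = 3*1 + 3*1 + 1*2 + 1*2 = 10 = chi_rho(e) = 10.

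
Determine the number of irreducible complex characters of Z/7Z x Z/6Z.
42

Working: The number of irreducible complex representations of a finite group equals its number of conjugacy classes. Z/7Z x Z/6Z is abelian of order 42, so every element is its own conjugacy class: 42 classes, so Z/7Z x Z/6Z (order 42) has exactly 42 irreducible complex representations.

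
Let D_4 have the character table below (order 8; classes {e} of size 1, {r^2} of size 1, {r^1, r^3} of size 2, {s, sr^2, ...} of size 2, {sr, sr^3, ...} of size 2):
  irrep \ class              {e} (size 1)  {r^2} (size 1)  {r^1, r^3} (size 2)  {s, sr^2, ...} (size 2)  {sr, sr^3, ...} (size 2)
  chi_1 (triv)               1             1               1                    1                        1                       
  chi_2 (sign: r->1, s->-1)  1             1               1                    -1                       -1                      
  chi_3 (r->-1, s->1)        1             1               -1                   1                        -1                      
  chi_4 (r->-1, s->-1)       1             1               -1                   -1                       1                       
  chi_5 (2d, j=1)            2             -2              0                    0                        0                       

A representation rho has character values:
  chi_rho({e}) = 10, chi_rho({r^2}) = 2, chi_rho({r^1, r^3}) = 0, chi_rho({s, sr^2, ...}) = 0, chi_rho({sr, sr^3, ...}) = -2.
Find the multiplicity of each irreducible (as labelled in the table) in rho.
Multiplicities: chi_1: 1, chi_2: 2, chi_3: 2, chi_4: 1, chi_5: 2.

Justification: Use <chi_rho, chi> = (1/|G|) sum_C |C| * chi_rho(C) * conj(chi(C)) with |G| = 8 for each irreducible chi in the table:
  <chi_rho, chi_1> = (1/8)[1*(10)*conj(1) + 1*(2)*conj(1) + 2*(0)*conj(1) + 2*(0)*conj(1) + 2*(-2)*conj(1)]
      = (1/8)[(10) + (2) + (0) + (0) + (-4)] = 8/8 = 1
  <chi_rho, chi_2> = (1/8)[1*(10)*conj(1) + 1*(2)*conj(1) + 2*(0)*conj(1) + 2*(0)*conj(-1) + 2*(-2)*conj(-1)]
      = (1/8)[(10) + (2) + (0) + (0) + (4)] = 16/8 = 2
  <chi_rho, chi_3> = (1/8)[1*(10)*conj(1) + 1*(2)*conj(1) + 2*(0)*conj(-1) + 2*(0)*conj(1) + 2*(-2)*conj(-1)]
      = (1/8)[(10) + (2) + (0) + (0) + (4)] = 16/8 = 2
  <chi_rho, chi_4> = (1/8)[1*(10)*conj(1) + 1*(2)*conj(1) + 2*(0)*conj(-1) + 2*(0)*conj(-1) + 2*(-2)*conj(1)]
      = (1/8)[(10) + (2) + (0) + (0) + (-4)] = 8/8 = 1
  <chi_rho, chi_5> = (1/8)[1*(10)*conj(2) + 1*(2)*conj(-2) + 2*(0)*conj(0) + 2*(0)*conj(0) + 2*(-2)*conj(0)]
      = (1/8)[(20) + (-4) + (0) + (0) + (0)] = 16/8 = 2
Dimension check: dim(rho) = sum (mult * dim) = 1*1 + 2*1 + 2*1 + 1*1 + 2*2 = 10 = chi_rho(e) = 10.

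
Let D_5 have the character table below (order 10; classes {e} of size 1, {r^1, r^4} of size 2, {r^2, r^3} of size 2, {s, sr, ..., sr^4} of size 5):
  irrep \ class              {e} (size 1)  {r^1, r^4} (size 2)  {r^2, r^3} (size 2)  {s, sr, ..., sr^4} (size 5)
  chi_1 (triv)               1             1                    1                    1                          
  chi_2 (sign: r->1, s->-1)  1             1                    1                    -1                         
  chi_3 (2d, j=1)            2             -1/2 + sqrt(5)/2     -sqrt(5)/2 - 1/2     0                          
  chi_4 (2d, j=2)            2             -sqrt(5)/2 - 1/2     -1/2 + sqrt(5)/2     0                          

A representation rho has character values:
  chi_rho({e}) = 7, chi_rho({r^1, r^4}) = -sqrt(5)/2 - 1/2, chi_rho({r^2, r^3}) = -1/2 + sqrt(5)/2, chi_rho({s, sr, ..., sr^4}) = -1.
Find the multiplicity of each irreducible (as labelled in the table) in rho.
Multiplicities: chi_1: 0, chi_2: 1, chi_3: 1, chi_4: 2.

Explanation: Use <chi_rho, chi> = (1/|G|) sum_C |C| * chi_rho(C) * conj(chi(C)) with |G| = 10 for each irreducible chi in the table:
  <chi_rho, chi_1> = (1/10)[1*(7)*conj(1) + 2*(-sqrt(5)/2 - 1/2)*conj(1) + 2*(-1/2 + sqrt(5)/2)*conj(1) + 5*(-1)*conj(1)]
      = (1/10)[(7) + (-sqrt(5) - 1) + (-1 + sqrt(5)) + (-5)] = 0/10 = 0
  <chi_rho, chi_2> = (1/10)[1*(7)*conj(1) + 2*(-sqrt(5)/2 - 1/2)*conj(1) + 2*(-1/2 + sqrt(5)/2)*conj(1) + 5*(-1)*conj(-1)]
      = (1/10)[(7) + (-sqrt(5) - 1) + (-1 + sqrt(5)) + (5)] = 10/10 = 1
  <chi_rho, chi_3> = (1/10)[1*(7)*conj(2) + 2*(-sqrt(5)/2 - 1/2)*conj(-1/2 + sqrt(5)/2) + 2*(-1/2 + sqrt(5)/2)*conj(-sqrt(5)/2 - 1/2) + 5*(-1)*conj(0)]
      = (1/10)[(14) + (-2) + (-2) + (0)] = 10/10 = 1
  <chi_rho, chi_4> = (1/10)[1*(7)*conj(2) + 2*(-sqrt(5)/2 - 1/2)*conj(-sqrt(5)/2 - 1/2) + 2*(-1/2 + sqrt(5)/2)*conj(-1/2 + sqrt(5)/2) + 5*(-1)*conj(0)]
      = (1/10)[(14) + (sqrt(5) + 3) + (3 - sqrt(5)) + (0)] = 20/10 = 2
Dimension check: dim(rho) = sum (mult * dim) = 0*1 + 1*1 + 1*2 + 2*2 = 7 = chi_rho(e) = 7.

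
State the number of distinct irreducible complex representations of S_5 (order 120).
7

The number of irreducible complex representations of a finite group equals its number of conjugacy classes. Conjugacy classes in S_5 correspond to cycle types, i.e. partitions of 5; there are p(5) = 7 of them, so S_5 (order 120) has exactly 7 irreducible complex representations.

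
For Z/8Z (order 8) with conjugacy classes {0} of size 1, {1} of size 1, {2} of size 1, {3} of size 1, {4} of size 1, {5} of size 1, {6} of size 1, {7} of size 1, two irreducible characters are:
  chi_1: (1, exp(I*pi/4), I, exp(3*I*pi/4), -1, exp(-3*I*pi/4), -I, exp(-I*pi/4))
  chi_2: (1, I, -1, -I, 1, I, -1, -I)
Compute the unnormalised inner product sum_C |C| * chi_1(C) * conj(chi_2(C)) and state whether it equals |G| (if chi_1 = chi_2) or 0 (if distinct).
Sum = 0; so <chi_1, chi_2> = 0 (distinct irreducibles are orthogonal).

Justification: Compute term by term over conjugacy classes (|C| * chi_1(C) * conj(chi_2(C))):
  1*(1)*conj(1) + 1*(exp(I*pi/4))*conj(I) + 1*(I)*conj(-1) + 1*(exp(3*I*pi/4))*conj(-I) + 1*(-1)*conj(1) + 1*(exp(-3*I*pi/4))*conj(I) + 1*(-I)*conj(-1) + 1*(exp(-I*pi/4))*conj(-I)
  = (1) + (-exp(3*I*pi/4)) + (-I) + (exp(-3*I*pi/4)) + (-1) + (-exp(-I*pi/4)) + (I) + (exp(I*pi/4))
  = 0.
(Exp terms are combined using exp(i*s)*conj(exp(i*t)) = exp(i*(s-t)), and sums of them are collapsed using the identity that for every m > 1 the m distinct m-th roots of unity sum to 0, e.g. 1 + exp(2*I*pi/3) + exp(-2*I*pi/3) = 0.)
Dividing by |G| = 8 gives 0/8 = 0, matching the row-orthogonality relation <chi_1, chi_2> = [chi_1 = chi_2].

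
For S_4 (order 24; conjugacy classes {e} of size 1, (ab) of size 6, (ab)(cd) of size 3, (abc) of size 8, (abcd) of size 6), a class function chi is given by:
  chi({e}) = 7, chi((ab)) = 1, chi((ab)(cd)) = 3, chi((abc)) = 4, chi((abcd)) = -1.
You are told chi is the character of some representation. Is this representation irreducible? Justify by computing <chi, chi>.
Not irreducible (reducible): <chi, chi> = 9 > 1.

Details: <chi, chi> = (1/|G|) sum_C |C| * |chi(C)|^2 = (1/24)[1*|7|^2 + 6*|1|^2 + 3*|3|^2 + 8*|4|^2 + 6*|-1|^2]
  = (1/24)[(49) + (6) + (27) + (128) + (6)] = 216/24 = 9.
A character is irreducible iff <chi, chi> = 1, so this representation is reducible.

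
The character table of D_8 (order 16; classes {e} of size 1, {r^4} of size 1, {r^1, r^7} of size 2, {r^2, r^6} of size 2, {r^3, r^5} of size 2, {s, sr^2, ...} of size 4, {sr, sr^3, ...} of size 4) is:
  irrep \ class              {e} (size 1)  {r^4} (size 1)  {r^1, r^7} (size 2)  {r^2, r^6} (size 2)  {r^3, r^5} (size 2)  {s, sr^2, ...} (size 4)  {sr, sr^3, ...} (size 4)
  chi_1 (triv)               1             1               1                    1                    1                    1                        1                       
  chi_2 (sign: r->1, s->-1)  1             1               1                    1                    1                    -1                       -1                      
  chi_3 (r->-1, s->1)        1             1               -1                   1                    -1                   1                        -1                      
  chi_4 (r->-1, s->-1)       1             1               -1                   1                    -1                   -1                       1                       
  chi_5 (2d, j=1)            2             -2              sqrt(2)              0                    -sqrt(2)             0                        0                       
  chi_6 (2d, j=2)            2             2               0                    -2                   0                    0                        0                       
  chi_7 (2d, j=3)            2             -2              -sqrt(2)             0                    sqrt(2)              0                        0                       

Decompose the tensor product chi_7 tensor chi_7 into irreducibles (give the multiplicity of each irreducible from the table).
chi_7 tensor chi_7 = chi_1 + chi_2 + chi_6 (all other irreducibles have multiplicity 0).

Derivation: The character of a tensor product is the pointwise product (chi_7 * chi_7)(C) = chi_7(C) * chi_7(C):
  {e}: (2)*(2), {r^4}: (-2)*(-2), {r^1, r^7}: (-sqrt(2))*(-sqrt(2)), {r^2, r^6}: (0)*(0), {r^3, r^5}: (sqrt(2))*(sqrt(2)), {s, sr^2, ...}: (0)*(0), {sr, sr^3, ...}: (0)*(0)
so (chi_7 * chi_7) takes values
  {e} -> 4, {r^4} -> 4, {r^1, r^7} -> 2, {r^2, r^6} -> 0, {r^3, r^5} -> 2, {s, sr^2, ...} -> 0, {sr, sr^3, ...} -> 0.
Now take the inner product of this character with each irreducible chi from the table, <chi_7*chi_7, chi> = (1/16) sum_C |C| (chi_7*chi_7)(C) conj(chi(C)):
  <chi_7*chi_7, chi_1> = (1/16)[1*(4)*conj(1) + 1*(4)*conj(1) + 2*(2)*conj(1) + 2*(0)*conj(1) + 2*(2)*conj(1) + 4*(0)*conj(1) + 4*(0)*conj(1)]
      = (1/16)[(4) + (4) + (4) + (0) + (4) + (0) + (0)] = 16/16 = 1
  <chi_7*chi_7, chi_2> = (1/16)[1*(4)*conj(1) + 1*(4)*conj(1) + 2*(2)*conj(1) + 2*(0)*conj(1) + 2*(2)*conj(1) + 4*(0)*conj(-1) + 4*(0)*conj(-1)]
      = (1/16)[(4) + (4) + (4) + (0) + (4) + (0) + (0)] = 16/16 = 1
  <chi_7*chi_7, chi_3> = (1/16)[1*(4)*conj(1) + 1*(4)*conj(1) + 2*(2)*conj(-1) + 2*(0)*conj(1) + 2*(2)*conj(-1) + 4*(0)*conj(1) + 4*(0)*conj(-1)]
      = (1/16)[(4) + (4) + (-4) + (0) + (-4) + (0) + (0)] = 0/16 = 0
  <chi_7*chi_7, chi_4> = (1/16)[1*(4)*conj(1) + 1*(4)*conj(1) + 2*(2)*conj(-1) + 2*(0)*conj(1) + 2*(2)*conj(-1) + 4*(0)*conj(-1) + 4*(0)*conj(1)]
      = (1/16)[(4) + (4) + (-4) + (0) + (-4) + (0) + (0)] = 0/16 = 0
  <chi_7*chi_7, chi_5> = (1/16)[1*(4)*conj(2) + 1*(4)*conj(-2) + 2*(2)*conj(sqrt(2)) + 2*(0)*conj(0) + 2*(2)*conj(-sqrt(2)) + 4*(0)*conj(0) + 4*(0)*conj(0)]
      = (1/16)[(8) + (-8) + (4*sqrt(2)) + (0) + (-4*sqrt(2)) + (0) + (0)] = 0/16 = 0
  <chi_7*chi_7, chi_6> = (1/16)[1*(4)*conj(2) + 1*(4)*conj(2) + 2*(2)*conj(0) + 2*(0)*conj(-2) + 2*(2)*conj(0) + 4*(0)*conj(0) + 4*(0)*conj(0)]
      = (1/16)[(8) + (8) + (0) + (0) + (0) + (0) + (0)] = 16/16 = 1
  <chi_7*chi_7, chi_7> = (1/16)[1*(4)*conj(2) + 1*(4)*conj(-2) + 2*(2)*conj(-sqrt(2)) + 2*(0)*conj(0) + 2*(2)*conj(sqrt(2)) + 4*(0)*conj(0) + 4*(0)*conj(0)]
      = (1/16)[(8) + (-8) + (-4*sqrt(2)) + (0) + (4*sqrt(2)) + (0) + (0)] = 0/16 = 0
Hence the multiplicities are chi_1: 1, chi_2: 1, chi_6: 1. Dimension check: dim(chi_7)*dim(chi_7) = 2*2 = 4 and sum (mult * dim) = 1*1 + 1*1 + 1*2 = 4.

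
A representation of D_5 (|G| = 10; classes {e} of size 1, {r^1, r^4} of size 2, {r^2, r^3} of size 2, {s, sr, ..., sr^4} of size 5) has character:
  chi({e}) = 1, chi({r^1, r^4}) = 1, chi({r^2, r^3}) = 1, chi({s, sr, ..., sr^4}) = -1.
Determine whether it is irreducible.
Irreducible: <chi, chi> = 1.

Why: <chi, chi> = (1/|G|) sum_C |C| * |chi(C)|^2 = (1/10)[1*|1|^2 + 2*|1|^2 + 2*|1|^2 + 5*|-1|^2]
  = (1/10)[(1) + (2) + (2) + (5)] = 10/10 = 1.
A character is irreducible iff <chi, chi> = 1, so this representation is irreducible.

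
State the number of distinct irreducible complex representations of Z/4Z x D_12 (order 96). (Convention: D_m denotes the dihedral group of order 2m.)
36

Derivation: The number of irreducible complex representations of a finite group equals its number of conjugacy classes. For a direct product, #classes(G x H) = #classes(G) * #classes(H). Z/4Z has 4 classes (abelian), D_12 has 9 classes, so 4 * 9 = 36, so Z/4Z x D_12 (order 96) has exactly 36 irreducible complex representations.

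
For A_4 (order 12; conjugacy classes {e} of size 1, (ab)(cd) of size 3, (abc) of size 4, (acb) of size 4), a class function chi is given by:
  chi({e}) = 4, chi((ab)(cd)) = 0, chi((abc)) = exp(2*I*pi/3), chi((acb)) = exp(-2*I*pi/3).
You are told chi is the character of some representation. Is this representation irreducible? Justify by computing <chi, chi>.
Not irreducible (reducible): <chi, chi> = 2 > 1.

Details: <chi, chi> = (1/|G|) sum_C |C| * |chi(C)|^2 = (1/12)[1*|4|^2 + 3*|0|^2 + 4*|exp(2*I*pi/3)|^2 + 4*|exp(-2*I*pi/3)|^2]
  = (1/12)[(16) + (0) + (4) + (4)] = 24/12 = 2.
(Exp terms are combined using exp(i*s)*conj(exp(i*t)) = exp(i*(s-t)), and sums of them are collapsed using the identity that for every m > 1 the m distinct m-th roots of unity sum to 0, e.g. 1 + exp(2*I*pi/3) + exp(-2*I*pi/3) = 0.)
A character is irreducible iff <chi, chi> = 1, so this representation is reducible.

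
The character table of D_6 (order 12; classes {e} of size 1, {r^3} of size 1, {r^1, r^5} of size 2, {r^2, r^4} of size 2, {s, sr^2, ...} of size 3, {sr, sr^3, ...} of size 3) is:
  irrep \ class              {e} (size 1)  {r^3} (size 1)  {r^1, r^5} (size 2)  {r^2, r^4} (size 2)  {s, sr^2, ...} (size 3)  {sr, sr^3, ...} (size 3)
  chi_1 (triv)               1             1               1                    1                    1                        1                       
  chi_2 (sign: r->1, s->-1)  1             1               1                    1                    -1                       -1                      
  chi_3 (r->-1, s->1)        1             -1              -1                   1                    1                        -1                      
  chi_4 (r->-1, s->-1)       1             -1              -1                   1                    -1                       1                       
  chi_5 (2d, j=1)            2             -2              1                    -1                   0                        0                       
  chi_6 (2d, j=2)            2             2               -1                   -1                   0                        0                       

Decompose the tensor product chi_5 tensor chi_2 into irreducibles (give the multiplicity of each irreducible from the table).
chi_5 tensor chi_2 = chi_5 (all other irreducibles have multiplicity 0).

Derivation: The character of a tensor product is the pointwise product (chi_5 * chi_2)(C) = chi_5(C) * chi_2(C):
  {e}: (2)*(1), {r^3}: (-2)*(1), {r^1, r^5}: (1)*(1), {r^2, r^4}: (-1)*(1), {s, sr^2, ...}: (0)*(-1), {sr, sr^3, ...}: (0)*(-1)
so (chi_5 * chi_2) takes values
  {e} -> 2, {r^3} -> -2, {r^1, r^5} -> 1, {r^2, r^4} -> -1, {s, sr^2, ...} -> 0, {sr, sr^3, ...} -> 0.
Now take the inner product of this character with each irreducible chi from the table, <chi_5*chi_2, chi> = (1/12) sum_C |C| (chi_5*chi_2)(C) conj(chi(C)):
  <chi_5*chi_2, chi_1> = (1/12)[1*(2)*conj(1) + 1*(-2)*conj(1) + 2*(1)*conj(1) + 2*(-1)*conj(1) + 3*(0)*conj(1) + 3*(0)*conj(1)]
      = (1/12)[(2) + (-2) + (2) + (-2) + (0) + (0)] = 0/12 = 0
  <chi_5*chi_2, chi_2> = (1/12)[1*(2)*conj(1) + 1*(-2)*conj(1) + 2*(1)*conj(1) + 2*(-1)*conj(1) + 3*(0)*conj(-1) + 3*(0)*conj(-1)]
      = (1/12)[(2) + (-2) + (2) + (-2) + (0) + (0)] = 0/12 = 0
  <chi_5*chi_2, chi_3> = (1/12)[1*(2)*conj(1) + 1*(-2)*conj(-1) + 2*(1)*conj(-1) + 2*(-1)*conj(1) + 3*(0)*conj(1) + 3*(0)*conj(-1)]
      = (1/12)[(2) + (2) + (-2) + (-2) + (0) + (0)] = 0/12 = 0
  <chi_5*chi_2, chi_4> = (1/12)[1*(2)*conj(1) + 1*(-2)*conj(-1) + 2*(1)*conj(-1) + 2*(-1)*conj(1) + 3*(0)*conj(-1) + 3*(0)*conj(1)]
      = (1/12)[(2) + (2) + (-2) + (-2) + (0) + (0)] = 0/12 = 0
  <chi_5*chi_2, chi_5> = (1/12)[1*(2)*conj(2) + 1*(-2)*conj(-2) + 2*(1)*conj(1) + 2*(-1)*conj(-1) + 3*(0)*conj(0) + 3*(0)*conj(0)]
      = (1/12)[(4) + (4) + (2) + (2) + (0) + (0)] = 12/12 = 1
  <chi_5*chi_2, chi_6> = (1/12)[1*(2)*conj(2) + 1*(-2)*conj(2) + 2*(1)*conj(-1) + 2*(-1)*conj(-1) + 3*(0)*conj(0) + 3*(0)*conj(0)]
      = (1/12)[(4) + (-4) + (-2) + (2) + (0) + (0)] = 0/12 = 0
Hence the multiplicities are chi_5: 1. Dimension check: dim(chi_5)*dim(chi_2) = 2*1 = 2 and sum (mult * dim) = 1*2 = 2.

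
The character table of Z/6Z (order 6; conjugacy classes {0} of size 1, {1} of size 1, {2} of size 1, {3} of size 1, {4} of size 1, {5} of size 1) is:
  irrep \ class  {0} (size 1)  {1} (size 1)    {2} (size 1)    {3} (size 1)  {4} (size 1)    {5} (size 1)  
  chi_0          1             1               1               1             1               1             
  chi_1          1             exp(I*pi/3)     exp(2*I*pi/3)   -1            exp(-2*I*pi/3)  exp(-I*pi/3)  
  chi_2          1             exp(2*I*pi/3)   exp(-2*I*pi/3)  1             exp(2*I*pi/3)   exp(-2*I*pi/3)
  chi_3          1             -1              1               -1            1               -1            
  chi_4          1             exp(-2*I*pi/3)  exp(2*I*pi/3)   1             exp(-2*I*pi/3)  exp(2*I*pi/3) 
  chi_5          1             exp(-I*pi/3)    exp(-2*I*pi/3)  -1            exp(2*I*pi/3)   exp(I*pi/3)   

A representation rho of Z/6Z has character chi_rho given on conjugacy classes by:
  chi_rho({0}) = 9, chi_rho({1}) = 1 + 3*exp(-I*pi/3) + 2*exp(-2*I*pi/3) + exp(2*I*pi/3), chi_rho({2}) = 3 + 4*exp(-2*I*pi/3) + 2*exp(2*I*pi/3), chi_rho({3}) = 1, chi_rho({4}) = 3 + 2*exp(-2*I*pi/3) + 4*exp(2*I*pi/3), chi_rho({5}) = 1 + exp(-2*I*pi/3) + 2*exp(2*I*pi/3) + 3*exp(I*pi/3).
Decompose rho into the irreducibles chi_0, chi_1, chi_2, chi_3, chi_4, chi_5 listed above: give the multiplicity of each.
Multiplicities: chi_0: 2, chi_1: 0, chi_2: 1, chi_3: 1, chi_4: 2, chi_5: 3.

Argument: Use <chi_rho, chi> = (1/|G|) sum_C |C| * chi_rho(C) * conj(chi(C)) with |G| = 6 for each irreducible chi in the table:
  <chi_rho, chi_0> = (1/6)[1*(9)*conj(1) + 1*(1 + 3*exp(-I*pi/3) + 2*exp(-2*I*pi/3) + exp(2*I*pi/3))*conj(1) + 1*(3 + 4*exp(-2*I*pi/3) + 2*exp(2*I*pi/3))*conj(1) + 1*(1)*conj(1) + 1*(3 + 2*exp(-2*I*pi/3) + 4*exp(2*I*pi/3))*conj(1) + 1*(1 + exp(-2*I*pi/3) + 2*exp(2*I*pi/3) + 3*exp(I*pi/3))*conj(1)]
      = (1/6)[(9) + (1 + 3*exp(-I*pi/3) + 2*exp(-2*I*pi/3) + exp(2*I*pi/3)) + (3 + 4*exp(-2*I*pi/3) + 2*exp(2*I*pi/3)) + (1) + (3 + 2*exp(-2*I*pi/3) + 4*exp(2*I*pi/3)) + (1 + exp(-2*I*pi/3) + 2*exp(2*I*pi/3) + 3*exp(I*pi/3))] = 12/6 = 2
  <chi_rho, chi_1> = (1/6)[1*(9)*conj(1) + 1*(1 + 3*exp(-I*pi/3) + 2*exp(-2*I*pi/3) + exp(2*I*pi/3))*conj(exp(I*pi/3)) + 1*(3 + 4*exp(-2*I*pi/3) + 2*exp(2*I*pi/3))*conj(exp(2*I*pi/3)) + 1*(1)*conj(-1) + 1*(3 + 2*exp(-2*I*pi/3) + 4*exp(2*I*pi/3))*conj(exp(-2*I*pi/3)) + 1*(1 + exp(-2*I*pi/3) + 2*exp(2*I*pi/3) + 3*exp(I*pi/3))*conj(exp(-I*pi/3))]
      = (1/6)[(9) + (-2 + 3*exp(-2*I*pi/3) + exp(-I*pi/3) + exp(I*pi/3)) + (2 + 3*exp(-2*I*pi/3) + 4*exp(2*I*pi/3)) + (-1) + (2 + 4*exp(-2*I*pi/3) + 3*exp(2*I*pi/3)) + (-2 + exp(-I*pi/3) + exp(I*pi/3) + 3*exp(2*I*pi/3))] = 0/6 = 0
  <chi_rho, chi_2> = (1/6)[1*(9)*conj(1) + 1*(1 + 3*exp(-I*pi/3) + 2*exp(-2*I*pi/3) + exp(2*I*pi/3))*conj(exp(2*I*pi/3)) + 1*(3 + 4*exp(-2*I*pi/3) + 2*exp(2*I*pi/3))*conj(exp(-2*I*pi/3)) + 1*(1)*conj(1) + 1*(3 + 2*exp(-2*I*pi/3) + 4*exp(2*I*pi/3))*conj(exp(2*I*pi/3)) + 1*(1 + exp(-2*I*pi/3) + 2*exp(2*I*pi/3) + 3*exp(I*pi/3))*conj(exp(-2*I*pi/3))]
      = (1/6)[(9) + (-2 + exp(-2*I*pi/3) + 2*exp(2*I*pi/3)) + (4 + 2*exp(-2*I*pi/3) + 3*exp(2*I*pi/3)) + (1) + (4 + 3*exp(-2*I*pi/3) + 2*exp(2*I*pi/3)) + (-2 + 2*exp(-2*I*pi/3) + exp(2*I*pi/3))] = 6/6 = 1
  <chi_rho, chi_3> = (1/6)[1*(9)*conj(1) + 1*(1 + 3*exp(-I*pi/3) + 2*exp(-2*I*pi/3) + exp(2*I*pi/3))*conj(-1) + 1*(3 + 4*exp(-2*I*pi/3) + 2*exp(2*I*pi/3))*conj(1) + 1*(1)*conj(-1) + 1*(3 + 2*exp(-2*I*pi/3) + 4*exp(2*I*pi/3))*conj(1) + 1*(1 + exp(-2*I*pi/3) + 2*exp(2*I*pi/3) + 3*exp(I*pi/3))*conj(-1)]
      = (1/6)[(9) + (-1 - exp(2*I*pi/3) - 2*exp(-2*I*pi/3) - 3*exp(-I*pi/3)) + (3 + 4*exp(-2*I*pi/3) + 2*exp(2*I*pi/3)) + (-1) + (3 + 2*exp(-2*I*pi/3) + 4*exp(2*I*pi/3)) + (-1 - 3*exp(I*pi/3) - 2*exp(2*I*pi/3) - exp(-2*I*pi/3))] = 6/6 = 1
  <chi_rho, chi_4> = (1/6)[1*(9)*conj(1) + 1*(1 + 3*exp(-I*pi/3) + 2*exp(-2*I*pi/3) + exp(2*I*pi/3))*conj(exp(-2*I*pi/3)) + 1*(3 + 4*exp(-2*I*pi/3) + 2*exp(2*I*pi/3))*conj(exp(2*I*pi/3)) + 1*(1)*conj(1) + 1*(3 + 2*exp(-2*I*pi/3) + 4*exp(2*I*pi/3))*conj(exp(-2*I*pi/3)) + 1*(1 + exp(-2*I*pi/3) + 2*exp(2*I*pi/3) + 3*exp(I*pi/3))*conj(exp(2*I*pi/3))]
      = (1/6)[(9) + (2 + exp(-2*I*pi/3) + exp(2*I*pi/3) + 3*exp(I*pi/3)) + (2 + 3*exp(-2*I*pi/3) + 4*exp(2*I*pi/3)) + (1) + (2 + 4*exp(-2*I*pi/3) + 3*exp(2*I*pi/3)) + (2 + 3*exp(-I*pi/3) + exp(-2*I*pi/3) + exp(2*I*pi/3))] = 12/6 = 2
  <chi_rho, chi_5> = (1/6)[1*(9)*conj(1) + 1*(1 + 3*exp(-I*pi/3) + 2*exp(-2*I*pi/3) + exp(2*I*pi/3))*conj(exp(-I*pi/3)) + 1*(3 + 4*exp(-2*I*pi/3) + 2*exp(2*I*pi/3))*conj(exp(-2*I*pi/3)) + 1*(1)*conj(-1) + 1*(3 + 2*exp(-2*I*pi/3) + 4*exp(2*I*pi/3))*conj(exp(2*I*pi/3)) + 1*(1 + exp(-2*I*pi/3) + 2*exp(2*I*pi/3) + 3*exp(I*pi/3))*conj(exp(I*pi/3))]
      = (1/6)[(9) + (2 + 2*exp(-I*pi/3) + exp(I*pi/3)) + (4 + 2*exp(-2*I*pi/3) + 3*exp(2*I*pi/3)) + (-1) + (4 + 3*exp(-2*I*pi/3) + 2*exp(2*I*pi/3)) + (2 + exp(-I*pi/3) + 2*exp(I*pi/3))] = 18/6 = 3
(Exp terms are combined using exp(i*s)*conj(exp(i*t)) = exp(i*(s-t)), and sums of them are collapsed using the identity that for every m > 1 the m distinct m-th roots of unity sum to 0, e.g. 1 + exp(2*I*pi/3) + exp(-2*I*pi/3) = 0.)
Dimension check: dim(rho) = sum (mult * dim) = 2*1 + 0*1 + 1*1 + 1*1 + 2*1 + 3*1 = 9 = chi_rho(e) = 9.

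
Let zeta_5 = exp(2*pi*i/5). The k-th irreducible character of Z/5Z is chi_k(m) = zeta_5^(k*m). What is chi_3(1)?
chi_3(1) = zeta_5^3 = exp(-4*I*pi/5)

Why: chi_3(1) = zeta_5^(3*1) = zeta_5^3. Since zeta_5^5 = 1, this equals zeta_5^3 = exp(2*pi*i*3/5) = exp(-4*I*pi/5).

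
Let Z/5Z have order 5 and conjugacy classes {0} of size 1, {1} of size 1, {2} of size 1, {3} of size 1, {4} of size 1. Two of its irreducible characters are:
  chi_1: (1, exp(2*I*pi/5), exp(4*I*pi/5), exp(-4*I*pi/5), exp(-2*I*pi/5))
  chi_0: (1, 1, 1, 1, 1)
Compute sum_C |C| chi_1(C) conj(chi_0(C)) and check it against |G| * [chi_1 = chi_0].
Sum = 0; so <chi_1, chi_0> = 0 (distinct irreducibles are orthogonal).

Reasoning: Compute term by term over conjugacy classes (|C| * chi_1(C) * conj(chi_0(C))):
  1*(1)*conj(1) + 1*(exp(2*I*pi/5))*conj(1) + 1*(exp(4*I*pi/5))*conj(1) + 1*(exp(-4*I*pi/5))*conj(1) + 1*(exp(-2*I*pi/5))*conj(1)
  = (1) + (exp(2*I*pi/5)) + (exp(4*I*pi/5)) + (exp(-4*I*pi/5)) + (exp(-2*I*pi/5))
  = 0.
(Exp terms are combined using exp(i*s)*conj(exp(i*t)) = exp(i*(s-t)), and sums of them are collapsed using the identity that for every m > 1 the m distinct m-th roots of unity sum to 0, e.g. 1 + exp(2*I*pi/3) + exp(-2*I*pi/3) = 0.)
Dividing by |G| = 5 gives 0/5 = 0, matching the row-orthogonality relation <chi_1, chi_0> = [chi_1 = chi_0].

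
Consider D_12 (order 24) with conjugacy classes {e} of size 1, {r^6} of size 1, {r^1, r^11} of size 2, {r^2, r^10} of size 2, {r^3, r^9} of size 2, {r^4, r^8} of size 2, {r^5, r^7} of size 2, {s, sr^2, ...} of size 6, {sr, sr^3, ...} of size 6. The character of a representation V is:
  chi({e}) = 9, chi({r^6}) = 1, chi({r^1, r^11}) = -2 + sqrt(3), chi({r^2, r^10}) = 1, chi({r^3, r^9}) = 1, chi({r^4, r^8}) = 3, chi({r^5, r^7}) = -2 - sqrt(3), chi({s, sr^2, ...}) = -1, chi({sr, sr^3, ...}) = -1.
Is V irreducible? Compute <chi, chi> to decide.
Not irreducible (reducible): <chi, chi> = 6 > 1.

<chi, chi> = (1/|G|) sum_C |C| * |chi(C)|^2 = (1/24)[1*|9|^2 + 1*|1|^2 + 2*|-2 + sqrt(3)|^2 + 2*|1|^2 + 2*|1|^2 + 2*|3|^2 + 2*|-2 - sqrt(3)|^2 + 6*|-1|^2 + 6*|-1|^2]
  = (1/24)[(81) + (1) + (14 - 8*sqrt(3)) + (2) + (2) + (18) + (8*sqrt(3) + 14) + (6) + (6)] = 144/24 = 6.
A character is irreducible iff <chi, chi> = 1, so this representation is reducible.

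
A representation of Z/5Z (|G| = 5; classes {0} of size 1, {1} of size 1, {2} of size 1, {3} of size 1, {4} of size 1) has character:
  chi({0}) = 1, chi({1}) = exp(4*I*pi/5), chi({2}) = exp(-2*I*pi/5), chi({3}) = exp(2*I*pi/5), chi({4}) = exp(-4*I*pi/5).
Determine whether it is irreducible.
Irreducible: <chi, chi> = 1.

Proof sketch: <chi, chi> = (1/|G|) sum_C |C| * |chi(C)|^2 = (1/5)[1*|1|^2 + 1*|exp(4*I*pi/5)|^2 + 1*|exp(-2*I*pi/5)|^2 + 1*|exp(2*I*pi/5)|^2 + 1*|exp(-4*I*pi/5)|^2]
  = (1/5)[(1) + (1) + (1) + (1) + (1)] = 5/5 = 1.
(Exp terms are combined using exp(i*s)*conj(exp(i*t)) = exp(i*(s-t)), and sums of them are collapsed using the identity that for every m > 1 the m distinct m-th roots of unity sum to 0, e.g. 1 + exp(2*I*pi/3) + exp(-2*I*pi/3) = 0.)
A character is irreducible iff <chi, chi> = 1, so this representation is irreducible.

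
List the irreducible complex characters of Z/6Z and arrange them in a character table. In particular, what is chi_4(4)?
Character table of Z/6Z (irreps indexed chi_0,...,chi_5 with chi_k(m) = zeta_6^(k*m), zeta_6 = exp(2*pi*i/6)):
  irrep \ class  {0} (size 1)  {1} (size 1)    {2} (size 1)    {3} (size 1)  {4} (size 1)    {5} (size 1)  
  chi_0          1             1               1               1             1               1             
  chi_1          1             exp(I*pi/3)     exp(2*I*pi/3)   -1            exp(-2*I*pi/3)  exp(-I*pi/3)  
  chi_2          1             exp(2*I*pi/3)   exp(-2*I*pi/3)  1             exp(2*I*pi/3)   exp(-2*I*pi/3)
  chi_3          1             -1              1               -1            1               -1            
  chi_4          1             exp(-2*I*pi/3)  exp(2*I*pi/3)   1             exp(-2*I*pi/3)  exp(2*I*pi/3) 
  chi_5          1             exp(-I*pi/3)    exp(-2*I*pi/3)  -1            exp(2*I*pi/3)   exp(I*pi/3)   

Spot check: chi_4(4) = zeta_6^(4*4) = zeta_6^16 = exp(-2*I*pi/3).

Proof sketch: Z/6Z is abelian, so all 6 irreducible complex representations are 1-dimensional. They are given by chi_k(m) = zeta_6^(k*m) for k = 0,...,5. Row orthogonality: sum_m chi_k(m) conj(chi_l(m)) = 6 * [k = l].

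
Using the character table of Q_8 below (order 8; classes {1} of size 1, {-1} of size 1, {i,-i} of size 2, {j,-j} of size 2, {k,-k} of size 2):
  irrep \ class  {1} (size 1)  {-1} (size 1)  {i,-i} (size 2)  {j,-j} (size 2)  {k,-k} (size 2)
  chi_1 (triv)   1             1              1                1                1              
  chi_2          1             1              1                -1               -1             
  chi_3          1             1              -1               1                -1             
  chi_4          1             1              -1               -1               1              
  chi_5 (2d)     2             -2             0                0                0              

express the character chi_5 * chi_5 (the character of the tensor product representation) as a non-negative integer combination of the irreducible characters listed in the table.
chi_5 tensor chi_5 = chi_1 + chi_2 + chi_3 + chi_4 (all other irreducibles have multiplicity 0).

Justification: The character of a tensor product is the pointwise product (chi_5 * chi_5)(C) = chi_5(C) * chi_5(C):
  {1}: (2)*(2), {-1}: (-2)*(-2), {i,-i}: (0)*(0), {j,-j}: (0)*(0), {k,-k}: (0)*(0)
so (chi_5 * chi_5) takes values
  {1} -> 4, {-1} -> 4, {i,-i} -> 0, {j,-j} -> 0, {k,-k} -> 0.
Now take the inner product of this character with each irreducible chi from the table, <chi_5*chi_5, chi> = (1/8) sum_C |C| (chi_5*chi_5)(C) conj(chi(C)):
  <chi_5*chi_5, chi_1> = (1/8)[1*(4)*conj(1) + 1*(4)*conj(1) + 2*(0)*conj(1) + 2*(0)*conj(1) + 2*(0)*conj(1)]
      = (1/8)[(4) + (4) + (0) + (0) + (0)] = 8/8 = 1
  <chi_5*chi_5, chi_2> = (1/8)[1*(4)*conj(1) + 1*(4)*conj(1) + 2*(0)*conj(1) + 2*(0)*conj(-1) + 2*(0)*conj(-1)]
      = (1/8)[(4) + (4) + (0) + (0) + (0)] = 8/8 = 1
  <chi_5*chi_5, chi_3> = (1/8)[1*(4)*conj(1) + 1*(4)*conj(1) + 2*(0)*conj(-1) + 2*(0)*conj(1) + 2*(0)*conj(-1)]
      = (1/8)[(4) + (4) + (0) + (0) + (0)] = 8/8 = 1
  <chi_5*chi_5, chi_4> = (1/8)[1*(4)*conj(1) + 1*(4)*conj(1) + 2*(0)*conj(-1) + 2*(0)*conj(-1) + 2*(0)*conj(1)]
      = (1/8)[(4) + (4) + (0) + (0) + (0)] = 8/8 = 1
  <chi_5*chi_5, chi_5> = (1/8)[1*(4)*conj(2) + 1*(4)*conj(-2) + 2*(0)*conj(0) + 2*(0)*conj(0) + 2*(0)*conj(0)]
      = (1/8)[(8) + (-8) + (0) + (0) + (0)] = 0/8 = 0
Hence the multiplicities are chi_1: 1, chi_2: 1, chi_3: 1, chi_4: 1. Dimension check: dim(chi_5)*dim(chi_5) = 2*2 = 4 and sum (mult * dim) = 1*1 + 1*1 + 1*1 + 1*1 = 4.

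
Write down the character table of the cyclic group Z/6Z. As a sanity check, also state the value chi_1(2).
Character table of Z/6Z (irreps indexed chi_0,...,chi_5 with chi_k(m) = zeta_6^(k*m), zeta_6 = exp(2*pi*i/6)):
  irrep \ class  {0} (size 1)  {1} (size 1)    {2} (size 1)    {3} (size 1)  {4} (size 1)    {5} (size 1)  
  chi_0          1             1               1               1             1               1             
  chi_1          1             exp(I*pi/3)     exp(2*I*pi/3)   -1            exp(-2*I*pi/3)  exp(-I*pi/3)  
  chi_2          1             exp(2*I*pi/3)   exp(-2*I*pi/3)  1             exp(2*I*pi/3)   exp(-2*I*pi/3)
  chi_3          1             -1              1               -1            1               -1            
  chi_4          1             exp(-2*I*pi/3)  exp(2*I*pi/3)   1             exp(-2*I*pi/3)  exp(2*I*pi/3) 
  chi_5          1             exp(-I*pi/3)    exp(-2*I*pi/3)  -1            exp(2*I*pi/3)   exp(I*pi/3)   

Spot check: chi_1(2) = zeta_6^(1*2) = zeta_6^2 = exp(2*I*pi/3).

Argument: Z/6Z is abelian, so all 6 irreducible complex representations are 1-dimensional. They are given by chi_k(m) = zeta_6^(k*m) for k = 0,...,5. Row orthogonality: sum_m chi_k(m) conj(chi_l(m)) = 6 * [k = l].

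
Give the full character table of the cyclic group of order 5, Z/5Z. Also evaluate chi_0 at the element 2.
Character table of Z/5Z (irreps indexed chi_0,...,chi_4 with chi_k(m) = zeta_5^(k*m), zeta_5 = exp(2*pi*i/5)):
  irrep \ class  {0} (size 1)  {1} (size 1)    {2} (size 1)    {3} (size 1)    {4} (size 1)  
  chi_0          1             1               1               1               1             
  chi_1          1             exp(2*I*pi/5)   exp(4*I*pi/5)   exp(-4*I*pi/5)  exp(-2*I*pi/5)
  chi_2          1             exp(4*I*pi/5)   exp(-2*I*pi/5)  exp(2*I*pi/5)   exp(-4*I*pi/5)
  chi_3          1             exp(-4*I*pi/5)  exp(2*I*pi/5)   exp(-2*I*pi/5)  exp(4*I*pi/5) 
  chi_4          1             exp(-2*I*pi/5)  exp(-4*I*pi/5)  exp(4*I*pi/5)   exp(2*I*pi/5) 

Spot check: chi_0(2) = zeta_5^(0*2) = zeta_5^0 = 1.

Derivation: Z/5Z is abelian, so all 5 irreducible complex representations are 1-dimensional. They are given by chi_k(m) = zeta_5^(k*m) for k = 0,...,4. Row orthogonality: sum_m chi_k(m) conj(chi_l(m)) = 5 * [k = l].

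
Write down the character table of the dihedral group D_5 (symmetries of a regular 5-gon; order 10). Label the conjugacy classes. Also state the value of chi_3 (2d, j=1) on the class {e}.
Conjugacy classes: {e} of size 1, {r^1, r^4} of size 2, {r^2, r^3} of size 2, {s, sr, ..., sr^4} of size 5.
Character table:
  irrep \ class              {e} (size 1)  {r^1, r^4} (size 2)  {r^2, r^3} (size 2)  {s, sr, ..., sr^4} (size 5)
  chi_1 (triv)               1             1                    1                    1                          
  chi_2 (sign: r->1, s->-1)  1             1                    1                    -1                         
  chi_3 (2d, j=1)            2             -1/2 + sqrt(5)/2     -sqrt(5)/2 - 1/2     0                          
  chi_4 (2d, j=2)            2             -sqrt(5)/2 - 1/2     -1/2 + sqrt(5)/2     0                          

Spot check: chi_3 (2d, j=1) on {e} = 2.

D_5 has order 2*5 = 10 with 4 conjugacy classes, hence 4 irreducibles. Sum of squared dims 1 + 1 + 4 + 4 = 10 = |G|. Linear characters come from the abelianisation; the 2-dimensional irreps have character r^k -> 2*cos(2*pi*j*k/5), reflections -> 0.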